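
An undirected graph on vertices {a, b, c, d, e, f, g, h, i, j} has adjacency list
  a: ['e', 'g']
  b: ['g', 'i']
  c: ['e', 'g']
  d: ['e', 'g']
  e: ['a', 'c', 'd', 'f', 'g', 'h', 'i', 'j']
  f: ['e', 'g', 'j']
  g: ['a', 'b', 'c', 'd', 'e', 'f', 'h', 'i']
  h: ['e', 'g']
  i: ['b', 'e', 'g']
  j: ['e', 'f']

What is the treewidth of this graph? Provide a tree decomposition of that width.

Treewidth 2.
One such decomposition:
Bags: B1 = {d, e, g}  B2 = {e, g, i}  B3 = {e, f, g}  B4 = {e, f, j}  B5 = {b, g, i}  B6 = {c, e, g}  B7 = {e, g, h}  B8 = {a, e, g}
Tree: B1–B2, B2–B3, B3–B4, B2–B5, B3–B6, B1–B7, B6–B8

The largest bag has 3 vertices, giving width 2; this decomposition certifies tw(G) ≤ 2. On the other hand G contains the 3-clique {d, e, g}. A clique must lie in a single bag of any decomposition, so no decomposition can have width below 2. The upper and lower bounds meet at 2, so that is the treewidth.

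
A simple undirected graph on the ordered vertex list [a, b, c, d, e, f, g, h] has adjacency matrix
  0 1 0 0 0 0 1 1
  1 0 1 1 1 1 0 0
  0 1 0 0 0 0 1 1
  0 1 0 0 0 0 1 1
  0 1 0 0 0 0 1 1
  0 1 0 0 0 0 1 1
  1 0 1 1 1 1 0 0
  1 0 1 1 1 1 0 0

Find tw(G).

3

A width-3 tree decomposition is:
Bags: B1 = {b, e, g, h}  B2 = {b, f, g, h}  B3 = {b, d, g, h}  B4 = {b, c, g, h}  B5 = {a, b, g, h}
Tree: B1–B2, B2–B3, B3–B4, B4–B5
The largest bag has 4 vertices, giving width 3; this decomposition certifies tw(G) ≤ 3. For the lower bound: the 4 vertex sets {e,h}, {b,f}, {g}, {d} are disjoint, each induces a connected subgraph, and every pair is joined by at least one edge of G. Contracting each set to a single vertex therefore yields K_{4} as a minor, and since treewidth is minor-monotone, tw(G) ≥ tw(K_{4}) = 3. Combining the bounds, tw(G) = 3.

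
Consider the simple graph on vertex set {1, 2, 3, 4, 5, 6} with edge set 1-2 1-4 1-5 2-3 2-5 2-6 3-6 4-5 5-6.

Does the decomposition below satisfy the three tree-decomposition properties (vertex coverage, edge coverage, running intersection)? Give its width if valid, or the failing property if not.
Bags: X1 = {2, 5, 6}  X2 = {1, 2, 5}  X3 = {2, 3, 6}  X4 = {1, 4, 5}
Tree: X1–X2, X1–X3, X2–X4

Yes; width 2.

Every vertex of G appears in some bag (union = {1, 2, 3, 4, 5, 6}); every edge is covered by a bag; and for each vertex v the set of bags containing v is connected in the bag tree. The decomposition is therefore valid. The largest bag has 3 vertices, so the width is 2.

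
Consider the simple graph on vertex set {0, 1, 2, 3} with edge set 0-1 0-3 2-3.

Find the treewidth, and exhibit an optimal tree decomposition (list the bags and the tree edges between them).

Each bag holds 2 vertices, so the decomposition has width 1, which upper-bounds the treewidth. Any graph with an edge has treewidth ≥ 1, and G has the edge 1–0. The upper and lower bounds meet at 1, so that is the treewidth.

Treewidth 1.
One such decomposition:
Bags: B1 = {0, 1}  B2 = {0, 3}  B3 = {2, 3}
Tree: B1–B2, B2–B3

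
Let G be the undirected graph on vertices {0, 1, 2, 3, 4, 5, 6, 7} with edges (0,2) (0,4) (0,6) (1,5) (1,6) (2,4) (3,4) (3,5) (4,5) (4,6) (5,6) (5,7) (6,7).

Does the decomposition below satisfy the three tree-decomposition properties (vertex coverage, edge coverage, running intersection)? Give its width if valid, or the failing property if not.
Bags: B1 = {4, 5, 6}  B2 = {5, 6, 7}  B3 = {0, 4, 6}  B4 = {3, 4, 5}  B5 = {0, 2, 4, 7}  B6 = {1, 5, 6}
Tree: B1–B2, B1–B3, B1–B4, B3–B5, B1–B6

A tree decomposition must satisfy three properties: every vertex lies in some bag; for every edge, both endpoints lie together in some bag; and for every vertex, the bags containing it form a connected subtree. Here bags containing vertex 7 are not connected in the tree, so the decomposition is invalid.

No — bags containing vertex 7 are not connected in the tree.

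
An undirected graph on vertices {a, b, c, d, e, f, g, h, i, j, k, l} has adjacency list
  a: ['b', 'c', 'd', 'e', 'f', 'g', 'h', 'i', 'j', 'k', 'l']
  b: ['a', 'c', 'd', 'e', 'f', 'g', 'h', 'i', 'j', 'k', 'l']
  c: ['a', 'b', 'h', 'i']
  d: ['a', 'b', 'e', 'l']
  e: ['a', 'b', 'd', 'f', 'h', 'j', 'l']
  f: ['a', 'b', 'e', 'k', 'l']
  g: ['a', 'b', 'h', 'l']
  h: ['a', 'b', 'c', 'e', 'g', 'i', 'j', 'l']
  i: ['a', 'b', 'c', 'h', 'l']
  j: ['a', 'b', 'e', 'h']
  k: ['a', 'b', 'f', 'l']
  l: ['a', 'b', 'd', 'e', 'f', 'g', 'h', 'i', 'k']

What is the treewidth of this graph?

A width-4 tree decomposition is:
Bags: B1 = {a, b, e, h, l}  B2 = {a, b, e, h, j}  B3 = {a, b, g, h, l}  B4 = {a, b, h, i, l}  B5 = {a, b, e, f, l}  B6 = {a, b, d, e, l}  B7 = {a, b, f, k, l}  B8 = {a, b, c, h, i}
Tree: B1–B2, B1–B3, B3–B4, B1–B5, B1–B6, B5–B7, B4–B8
Every bag has size at most 5, so the width is 5 − 1 = 4 and tw(G) ≤ 4. For the lower bound, the 5 vertices {a, b, e, h, j} are pairwise adjacent, and any tree decomposition puts a clique entirely inside one bag — forcing width ≥ 4. Combining the bounds, tw(G) = 4.

4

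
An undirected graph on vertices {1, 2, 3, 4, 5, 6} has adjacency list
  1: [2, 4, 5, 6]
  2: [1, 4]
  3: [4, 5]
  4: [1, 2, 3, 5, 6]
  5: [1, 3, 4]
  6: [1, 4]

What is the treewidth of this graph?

2

A width-2 tree decomposition is:
Bags: B1 = {3, 4, 5}  B2 = {1, 4, 5}  B3 = {1, 4, 6}  B4 = {1, 2, 4}
Tree: B1–B2, B2–B3, B2–B4
Every bag has size at most 3, so the width is 3 − 1 = 2 and tw(G) ≤ 2. For the lower bound, the 3 vertices {1, 2, 4} are pairwise adjacent, and any tree decomposition puts a clique entirely inside one bag — forcing width ≥ 2. The upper and lower bounds meet at 2, so that is the treewidth.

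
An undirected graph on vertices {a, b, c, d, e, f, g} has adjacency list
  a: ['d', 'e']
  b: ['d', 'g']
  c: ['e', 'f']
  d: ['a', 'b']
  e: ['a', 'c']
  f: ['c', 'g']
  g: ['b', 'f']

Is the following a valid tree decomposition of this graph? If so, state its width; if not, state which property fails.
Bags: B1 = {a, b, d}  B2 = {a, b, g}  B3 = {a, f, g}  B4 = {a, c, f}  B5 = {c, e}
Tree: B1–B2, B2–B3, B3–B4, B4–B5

A tree decomposition must satisfy three properties: every vertex lies in some bag; for every edge, both endpoints lie together in some bag; and for every vertex, the bags containing it form a connected subtree. Here edge (a,e) lies in no bag, so the decomposition is invalid.

No — edge (a,e) lies in no bag.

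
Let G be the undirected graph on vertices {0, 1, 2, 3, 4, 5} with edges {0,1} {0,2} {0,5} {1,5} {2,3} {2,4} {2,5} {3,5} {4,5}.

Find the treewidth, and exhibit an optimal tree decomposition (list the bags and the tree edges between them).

The largest bag has 3 vertices, giving width 2; this decomposition certifies tw(G) ≤ 2. Conversely, {0, 1, 5} is a clique of size 3, and the vertices of any clique must share a bag in every tree decomposition; so some bag has ≥ 3 vertices and tw(G) ≥ 2. Hence tw(G) = 2 exactly.

Treewidth 2.
One optimal decomposition is:
Bags: B1 = {2, 4, 5}  B2 = {0, 2, 5}  B3 = {0, 1, 5}  B4 = {2, 3, 5}
Tree: B1–B2, B2–B3, B1–B4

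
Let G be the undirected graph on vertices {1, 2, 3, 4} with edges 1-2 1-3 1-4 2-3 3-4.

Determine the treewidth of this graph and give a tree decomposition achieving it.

Each bag holds 3 vertices, so the decomposition has width 2, which upper-bounds the treewidth. For the lower bound, the 3 vertices {1, 2, 3} are pairwise adjacent, and any tree decomposition puts a clique entirely inside one bag — forcing width ≥ 2. Therefore the treewidth is 2.

Treewidth 2.
One such decomposition:
Bags: B1 = {1, 2, 3}  B2 = {1, 3, 4}
Tree: B1–B2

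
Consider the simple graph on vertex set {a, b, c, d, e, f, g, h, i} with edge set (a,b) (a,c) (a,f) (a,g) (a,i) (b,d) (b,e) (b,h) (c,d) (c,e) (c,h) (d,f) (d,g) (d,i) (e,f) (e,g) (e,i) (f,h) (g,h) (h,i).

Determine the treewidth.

4

A width-4 tree decomposition is:
Bags: B1 = {a, d, e, f, h}  B2 = {a, d, e, g, h}  B3 = {a, b, d, e, h}  B4 = {a, c, d, e, h}  B5 = {a, d, e, h, i}
Tree: B1–B2, B2–B3, B3–B4, B4–B5
Every bag has size at most 5, so the width is 5 − 1 = 4 and tw(G) ≤ 4. For the lower bound: the 5 vertex sets {a,f}, {d,g}, {b,e}, {h}, {c} are disjoint, each induces a connected subgraph, and every pair is joined by at least one edge of G. Contracting each set to a single vertex therefore yields K_{5} as a minor, and since treewidth is minor-monotone, tw(G) ≥ tw(K_{5}) = 4. Therefore the treewidth is 4.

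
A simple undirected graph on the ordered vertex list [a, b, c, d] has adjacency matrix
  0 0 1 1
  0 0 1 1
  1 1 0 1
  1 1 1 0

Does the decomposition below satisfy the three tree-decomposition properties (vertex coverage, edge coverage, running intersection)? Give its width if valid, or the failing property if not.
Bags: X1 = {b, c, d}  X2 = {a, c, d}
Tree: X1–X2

Yes; width 2.

Every vertex of G appears in some bag (union = {a, b, c, d}); every edge is covered by a bag; and for each vertex v the set of bags containing v is connected in the bag tree. The decomposition is therefore valid. The largest bag has 3 vertices, so the width is 2.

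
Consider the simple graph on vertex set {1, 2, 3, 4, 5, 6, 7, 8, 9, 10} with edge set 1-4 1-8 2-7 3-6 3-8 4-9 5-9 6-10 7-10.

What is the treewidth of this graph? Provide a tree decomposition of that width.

Treewidth 1.
One optimal decomposition is:
Bags: B1 = {5, 9}  B2 = {4, 9}  B3 = {1, 4}  B4 = {1, 8}  B5 = {3, 8}  B6 = {3, 6}  B7 = {6, 10}  B8 = {7, 10}  B9 = {2, 7}
Tree: B1–B2, B2–B3, B3–B4, B4–B5, B5–B6, B6–B7, B7–B8, B8–B9

Each bag holds 2 vertices, so the decomposition has width 1, which upper-bounds the treewidth. G has an edge, so its treewidth is at least 1. Combining the bounds, tw(G) = 1.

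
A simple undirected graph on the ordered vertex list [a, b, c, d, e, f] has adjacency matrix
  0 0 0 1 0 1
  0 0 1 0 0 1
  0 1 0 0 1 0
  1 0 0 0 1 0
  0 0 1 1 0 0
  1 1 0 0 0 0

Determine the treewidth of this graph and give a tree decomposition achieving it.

Each bag holds 3 vertices, so the decomposition has width 2, which upper-bounds the treewidth. For the lower bound, G contains the cycle e–d–a–f–b–c–e, so G is not a forest; only forests have treewidth ≤ 1, hence tw(G) ≥ 2. Therefore the treewidth is 2.

Treewidth 2.
One such decomposition:
Bags: B1 = {a, d, e}  B2 = {a, e, f}  B3 = {b, e, f}  B4 = {b, c, e}
Tree: B1–B2, B2–B3, B3–B4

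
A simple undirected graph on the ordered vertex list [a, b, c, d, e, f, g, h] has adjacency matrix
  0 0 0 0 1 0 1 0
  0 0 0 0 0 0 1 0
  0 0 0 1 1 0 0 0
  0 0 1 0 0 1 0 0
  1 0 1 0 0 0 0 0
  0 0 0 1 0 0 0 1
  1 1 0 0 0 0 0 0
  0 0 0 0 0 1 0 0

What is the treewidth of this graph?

1

A width-1 tree decomposition is:
Bags: B1 = {b, g}  B2 = {a, g}  B3 = {a, e}  B4 = {c, e}  B5 = {c, d}  B6 = {d, f}  B7 = {f, h}
Tree: B1–B2, B2–B3, B3–B4, B4–B5, B5–B6, B6–B7
Each bag holds 2 vertices, so the decomposition has width 1, which upper-bounds the treewidth. G has an edge, so its treewidth is at least 1. Combining the bounds, tw(G) = 1.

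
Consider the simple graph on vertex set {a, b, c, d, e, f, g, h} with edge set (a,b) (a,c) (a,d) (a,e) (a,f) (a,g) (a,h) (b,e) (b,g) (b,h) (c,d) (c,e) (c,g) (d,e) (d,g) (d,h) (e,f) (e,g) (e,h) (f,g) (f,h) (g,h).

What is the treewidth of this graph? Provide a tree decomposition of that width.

Each bag holds 5 vertices, so the decomposition has width 4, which upper-bounds the treewidth. On the other hand G contains the 5-clique {a, d, e, g, h}. A clique must lie in a single bag of any decomposition, so no decomposition can have width below 4. Combining the bounds, tw(G) = 4.

Treewidth 4.
Bags: B1 = {a, b, e, g, h}  B2 = {a, e, f, g, h}  B3 = {a, d, e, g, h}  B4 = {a, c, d, e, g}
Tree: B1–B2, B1–B3, B3–B4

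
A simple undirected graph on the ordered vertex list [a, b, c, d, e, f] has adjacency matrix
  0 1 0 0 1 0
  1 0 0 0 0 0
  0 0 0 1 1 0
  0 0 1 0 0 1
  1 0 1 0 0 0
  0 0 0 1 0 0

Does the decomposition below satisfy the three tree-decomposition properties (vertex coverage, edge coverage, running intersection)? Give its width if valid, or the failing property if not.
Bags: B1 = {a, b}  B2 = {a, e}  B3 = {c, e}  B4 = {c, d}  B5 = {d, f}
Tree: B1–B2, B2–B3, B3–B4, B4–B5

Vertex coverage: the bags together contain {a, b, c, d, e, f}, the full vertex set. Edge coverage: each edge of G has both endpoints in at least one bag. Running intersection: for every vertex, the bags containing it form a connected subtree. All three properties hold, so this is a valid tree decomposition of width max|bag| − 1 = 1, and hence tw(G) ≤ 1.

Yes; width 1.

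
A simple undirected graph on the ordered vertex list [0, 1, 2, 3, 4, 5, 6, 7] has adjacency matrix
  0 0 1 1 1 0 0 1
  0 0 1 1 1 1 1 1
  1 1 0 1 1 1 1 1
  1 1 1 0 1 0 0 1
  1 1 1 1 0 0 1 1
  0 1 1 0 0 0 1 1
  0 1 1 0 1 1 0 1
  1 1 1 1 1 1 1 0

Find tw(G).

A width-4 tree decomposition is:
Bags: B1 = {1, 2, 4, 6, 7}  B2 = {1, 2, 5, 6, 7}  B3 = {1, 2, 3, 4, 7}  B4 = {0, 2, 3, 4, 7}
Tree: B1–B2, B1–B3, B3–B4
The largest bag has 5 vertices, giving width 4; this decomposition certifies tw(G) ≤ 4. For the lower bound, the 5 vertices {0, 2, 3, 4, 7} are pairwise adjacent, and any tree decomposition puts a clique entirely inside one bag — forcing width ≥ 4. Therefore the treewidth is 4.

4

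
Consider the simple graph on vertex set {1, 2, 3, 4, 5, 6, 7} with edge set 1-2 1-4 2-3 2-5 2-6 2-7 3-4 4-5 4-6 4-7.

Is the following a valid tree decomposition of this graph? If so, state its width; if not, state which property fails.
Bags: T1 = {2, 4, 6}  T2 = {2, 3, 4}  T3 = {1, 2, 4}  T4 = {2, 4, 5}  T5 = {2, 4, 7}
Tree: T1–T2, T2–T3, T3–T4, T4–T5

Yes; width 2.

Every vertex of G appears in some bag (union = {1, 2, 3, 4, 5, 6, 7}); every edge is covered by a bag; and for each vertex v the set of bags containing v is connected in the bag tree. The decomposition is therefore valid. The largest bag has 3 vertices, so the width is 2.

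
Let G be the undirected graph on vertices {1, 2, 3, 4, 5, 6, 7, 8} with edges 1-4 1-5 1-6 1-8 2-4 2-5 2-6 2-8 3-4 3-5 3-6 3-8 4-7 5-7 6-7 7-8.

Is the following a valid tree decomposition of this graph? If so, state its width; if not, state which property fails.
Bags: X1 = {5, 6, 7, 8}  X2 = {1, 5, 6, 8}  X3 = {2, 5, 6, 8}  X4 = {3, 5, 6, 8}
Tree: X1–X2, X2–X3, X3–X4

No — vertex 4 appears in no bag.

A tree decomposition must satisfy three properties: every vertex lies in some bag; for every edge, both endpoints lie together in some bag; and for every vertex, the bags containing it form a connected subtree. Here vertex 4 appears in no bag, so the decomposition is invalid.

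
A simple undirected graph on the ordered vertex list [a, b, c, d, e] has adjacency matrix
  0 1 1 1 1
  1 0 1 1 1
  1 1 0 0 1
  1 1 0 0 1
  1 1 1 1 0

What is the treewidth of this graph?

A width-3 tree decomposition is:
Bags: B1 = {a, b, d, e}  B2 = {a, b, c, e}
Tree: B1–B2
The largest bag has 4 vertices, giving width 3; this decomposition certifies tw(G) ≤ 3. On the other hand G contains the 4-clique {a, b, d, e}. A clique must lie in a single bag of any decomposition, so no decomposition can have width below 3. Hence tw(G) = 3 exactly.

3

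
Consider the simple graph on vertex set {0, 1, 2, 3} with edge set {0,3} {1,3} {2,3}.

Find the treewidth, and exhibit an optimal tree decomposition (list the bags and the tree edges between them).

Every bag has size at most 2, so the width is 2 − 1 = 1 and tw(G) ≤ 1. Any graph with an edge has treewidth ≥ 1, and G has the edge 3–0. Combining the bounds, tw(G) = 1.

Treewidth 1.
Bags: B1 = {0, 3}  B2 = {2, 3}  B3 = {1, 3}
Tree: B1–B2, B1–B3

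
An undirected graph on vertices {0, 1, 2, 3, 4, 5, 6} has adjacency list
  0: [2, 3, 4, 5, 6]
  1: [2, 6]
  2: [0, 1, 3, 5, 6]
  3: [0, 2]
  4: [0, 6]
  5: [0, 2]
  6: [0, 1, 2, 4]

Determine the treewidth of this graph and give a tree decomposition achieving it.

Each bag holds 3 vertices, so the decomposition has width 2, which upper-bounds the treewidth. Conversely, {0, 2, 3} is a clique of size 3, and the vertices of any clique must share a bag in every tree decomposition; so some bag has ≥ 3 vertices and tw(G) ≥ 2. Therefore the treewidth is 2.

Treewidth 2.
One such decomposition:
Bags: B1 = {0, 4, 6}  B2 = {0, 2, 6}  B3 = {0, 2, 5}  B4 = {1, 2, 6}  B5 = {0, 2, 3}
Tree: B1–B2, B2–B3, B2–B4, B3–B5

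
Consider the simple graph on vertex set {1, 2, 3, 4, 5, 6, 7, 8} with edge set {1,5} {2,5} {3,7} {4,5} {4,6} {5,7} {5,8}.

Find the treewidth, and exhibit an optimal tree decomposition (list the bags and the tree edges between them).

Every bag has size at most 2, so the width is 2 − 1 = 1 and tw(G) ≤ 1. G has an edge, so its treewidth is at least 1. Therefore the treewidth is 1.

Treewidth 1.
One such decomposition:
Bags: B1 = {4, 5}  B2 = {2, 5}  B3 = {4, 6}  B4 = {5, 8}  B5 = {5, 7}  B6 = {3, 7}  B7 = {1, 5}
Tree: B1–B2, B1–B3, B2–B4, B4–B5, B5–B6, B2–B7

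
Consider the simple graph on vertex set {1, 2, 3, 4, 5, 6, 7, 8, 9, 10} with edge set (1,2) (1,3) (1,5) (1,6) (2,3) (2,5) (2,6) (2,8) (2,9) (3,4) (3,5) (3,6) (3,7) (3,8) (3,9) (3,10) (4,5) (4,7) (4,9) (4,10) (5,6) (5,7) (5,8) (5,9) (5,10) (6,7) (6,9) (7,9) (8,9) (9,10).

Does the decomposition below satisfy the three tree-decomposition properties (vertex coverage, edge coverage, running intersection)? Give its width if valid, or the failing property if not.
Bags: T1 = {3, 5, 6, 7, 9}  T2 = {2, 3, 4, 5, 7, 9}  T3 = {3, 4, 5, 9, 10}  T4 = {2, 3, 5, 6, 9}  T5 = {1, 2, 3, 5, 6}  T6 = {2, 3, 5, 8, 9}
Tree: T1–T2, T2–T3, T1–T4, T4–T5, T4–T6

A tree decomposition must satisfy three properties: every vertex lies in some bag; for every edge, both endpoints lie together in some bag; and for every vertex, the bags containing it form a connected subtree. Here bags containing vertex 2 are not connected in the tree, so the decomposition is invalid.

No — bags containing vertex 2 are not connected in the tree.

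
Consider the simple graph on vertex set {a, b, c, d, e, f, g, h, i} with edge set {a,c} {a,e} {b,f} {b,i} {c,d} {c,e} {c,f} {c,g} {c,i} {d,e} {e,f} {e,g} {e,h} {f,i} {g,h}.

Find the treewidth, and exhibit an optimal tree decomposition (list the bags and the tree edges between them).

Every bag has size at most 3, so the width is 3 − 1 = 2 and tw(G) ≤ 2. Conversely, {e, g, h} is a clique of size 3, and the vertices of any clique must share a bag in every tree decomposition; so some bag has ≥ 3 vertices and tw(G) ≥ 2. Combining the bounds, tw(G) = 2.

Treewidth 2.
One optimal decomposition is:
Bags: B1 = {c, f, i}  B2 = {b, f, i}  B3 = {c, e, f}  B4 = {c, d, e}  B5 = {a, c, e}  B6 = {c, e, g}  B7 = {e, g, h}
Tree: B1–B2, B1–B3, B3–B4, B4–B5, B3–B6, B6–B7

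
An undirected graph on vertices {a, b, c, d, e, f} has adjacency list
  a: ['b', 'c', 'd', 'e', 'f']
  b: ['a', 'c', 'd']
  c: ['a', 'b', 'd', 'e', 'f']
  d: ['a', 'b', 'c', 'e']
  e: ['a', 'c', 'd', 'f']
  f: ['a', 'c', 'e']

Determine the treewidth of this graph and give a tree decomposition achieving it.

Treewidth 3.
One optimal decomposition is:
Bags: B1 = {a, c, d, e}  B2 = {a, c, e, f}  B3 = {a, b, c, d}
Tree: B1–B2, B1–B3

The largest bag has 4 vertices, giving width 3; this decomposition certifies tw(G) ≤ 3. Conversely, {a, c, d, e} is a clique of size 4, and the vertices of any clique must share a bag in every tree decomposition; so some bag has ≥ 4 vertices and tw(G) ≥ 3. Therefore the treewidth is 3.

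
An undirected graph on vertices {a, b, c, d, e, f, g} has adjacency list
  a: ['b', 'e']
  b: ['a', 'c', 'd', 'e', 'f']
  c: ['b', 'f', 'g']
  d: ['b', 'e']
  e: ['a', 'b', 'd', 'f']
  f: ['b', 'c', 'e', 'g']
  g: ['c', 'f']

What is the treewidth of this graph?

2

A width-2 tree decomposition is:
Bags: B1 = {a, b, e}  B2 = {b, d, e}  B3 = {b, e, f}  B4 = {b, c, f}  B5 = {c, f, g}
Tree: B1–B2, B1–B3, B3–B4, B4–B5
Every bag has size at most 3, so the width is 3 − 1 = 2 and tw(G) ≤ 2. For the lower bound, the 3 vertices {c, f, g} are pairwise adjacent, and any tree decomposition puts a clique entirely inside one bag — forcing width ≥ 2. Therefore the treewidth is 2.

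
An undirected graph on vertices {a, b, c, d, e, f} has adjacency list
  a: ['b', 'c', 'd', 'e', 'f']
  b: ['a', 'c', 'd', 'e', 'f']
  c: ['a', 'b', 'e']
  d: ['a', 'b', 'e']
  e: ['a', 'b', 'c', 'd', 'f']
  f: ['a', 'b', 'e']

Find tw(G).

3

A width-3 tree decomposition is:
Bags: B1 = {a, b, d, e}  B2 = {a, b, e, f}  B3 = {a, b, c, e}
Tree: B1–B2, B2–B3
The largest bag has 4 vertices, giving width 3; this decomposition certifies tw(G) ≤ 3. On the other hand G contains the 4-clique {a, b, d, e}. A clique must lie in a single bag of any decomposition, so no decomposition can have width below 3. Combining the bounds, tw(G) = 3.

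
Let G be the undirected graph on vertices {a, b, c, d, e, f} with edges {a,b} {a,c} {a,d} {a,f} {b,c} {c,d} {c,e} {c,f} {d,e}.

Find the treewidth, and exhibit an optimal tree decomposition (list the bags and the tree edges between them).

Every bag has size at most 3, so the width is 3 − 1 = 2 and tw(G) ≤ 2. On the other hand G contains the 3-clique {c, d, e}. A clique must lie in a single bag of any decomposition, so no decomposition can have width below 2. Hence tw(G) = 2 exactly.

Treewidth 2.
One optimal decomposition is:
Bags: B1 = {a, c, d}  B2 = {a, c, f}  B3 = {c, d, e}  B4 = {a, b, c}
Tree: B1–B2, B1–B3, B1–B4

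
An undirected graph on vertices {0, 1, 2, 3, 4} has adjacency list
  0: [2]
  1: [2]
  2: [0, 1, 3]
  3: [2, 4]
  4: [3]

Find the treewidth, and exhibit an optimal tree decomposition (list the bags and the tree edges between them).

Treewidth 1.
One optimal decomposition is:
Bags: B1 = {3, 4}  B2 = {2, 3}  B3 = {0, 2}  B4 = {1, 2}
Tree: B1–B2, B2–B3, B3–B4

Every bag has size at most 2, so the width is 2 − 1 = 1 and tw(G) ≤ 1. Since G has at least one edge (e.g. 4–3), it is not an edgeless graph, so tw(G) ≥ 1. Hence tw(G) = 1 exactly.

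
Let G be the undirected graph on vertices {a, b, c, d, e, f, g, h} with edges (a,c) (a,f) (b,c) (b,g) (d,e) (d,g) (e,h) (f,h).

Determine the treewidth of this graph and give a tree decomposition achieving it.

Treewidth 2.
One optimal decomposition is:
Bags: B1 = {b, c, g}  B2 = {a, c, g}  B3 = {a, f, g}  B4 = {f, g, h}  B5 = {e, g, h}  B6 = {d, e, g}
Tree: B1–B2, B2–B3, B3–B4, B4–B5, B5–B6

Every bag has size at most 3, so the width is 3 − 1 = 2 and tw(G) ≤ 2. The edges g–b–c–a–f–h–e–d–g form a cycle, so G is not a tree and its treewidth is at least 2. Hence tw(G) = 2 exactly.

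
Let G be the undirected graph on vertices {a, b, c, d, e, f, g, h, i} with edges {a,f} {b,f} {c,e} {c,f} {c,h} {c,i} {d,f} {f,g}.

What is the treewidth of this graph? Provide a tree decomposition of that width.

Every bag has size at most 2, so the width is 2 − 1 = 1 and tw(G) ≤ 1. G has an edge, so its treewidth is at least 1. Hence tw(G) = 1 exactly.

Treewidth 1.
Bags: B1 = {b, f}  B2 = {c, f}  B3 = {c, e}  B4 = {a, f}  B5 = {f, g}  B6 = {d, f}  B7 = {c, i}  B8 = {c, h}
Tree: B1–B2, B2–B3, B2–B4, B2–B5, B4–B6, B2–B7, B2–B8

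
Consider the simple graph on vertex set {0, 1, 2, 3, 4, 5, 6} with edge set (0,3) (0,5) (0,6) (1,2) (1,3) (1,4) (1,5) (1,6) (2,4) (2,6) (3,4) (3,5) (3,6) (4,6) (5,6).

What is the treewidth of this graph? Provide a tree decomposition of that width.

Each bag holds 4 vertices, so the decomposition has width 3, which upper-bounds the treewidth. Conversely, {0, 3, 5, 6} is a clique of size 4, and the vertices of any clique must share a bag in every tree decomposition; so some bag has ≥ 4 vertices and tw(G) ≥ 3. The upper and lower bounds meet at 3, so that is the treewidth.

Treewidth 3.
Bags: B1 = {1, 3, 5, 6}  B2 = {0, 3, 5, 6}  B3 = {1, 3, 4, 6}  B4 = {1, 2, 4, 6}
Tree: B1–B2, B1–B3, B3–B4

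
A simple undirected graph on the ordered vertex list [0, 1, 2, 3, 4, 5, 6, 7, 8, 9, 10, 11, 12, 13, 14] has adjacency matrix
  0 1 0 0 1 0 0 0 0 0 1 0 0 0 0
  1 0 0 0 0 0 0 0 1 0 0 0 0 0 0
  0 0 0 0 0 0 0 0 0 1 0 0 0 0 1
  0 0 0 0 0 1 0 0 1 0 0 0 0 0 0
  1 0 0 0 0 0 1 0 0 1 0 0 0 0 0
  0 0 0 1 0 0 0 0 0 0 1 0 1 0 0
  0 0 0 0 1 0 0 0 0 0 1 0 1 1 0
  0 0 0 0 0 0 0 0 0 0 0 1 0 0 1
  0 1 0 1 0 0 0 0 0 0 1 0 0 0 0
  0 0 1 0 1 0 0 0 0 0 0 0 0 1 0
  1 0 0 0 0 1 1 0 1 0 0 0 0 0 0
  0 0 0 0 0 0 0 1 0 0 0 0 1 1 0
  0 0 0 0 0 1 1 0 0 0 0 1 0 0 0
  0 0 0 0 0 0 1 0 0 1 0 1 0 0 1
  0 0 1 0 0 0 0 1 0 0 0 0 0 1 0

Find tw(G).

3

A width-3 tree decomposition is:
Bags: B1 = {2, 7, 11, 14}  B2 = {2, 11, 13, 14}  B3 = {2, 9, 11, 13}  B4 = {9, 11, 12, 13}  B5 = {6, 9, 12, 13}  B6 = {4, 6, 9, 12}  B7 = {4, 5, 6, 12}  B8 = {4, 5, 6, 10}  B9 = {0, 4, 5, 10}  B10 = {0, 3, 5, 10}  B11 = {0, 3, 8, 10}  B12 = {0, 1, 3, 8}
Tree: B1–B2, B2–B3, B3–B4, B4–B5, B5–B6, B6–B7, B7–B8, B8–B9, B9–B10, B10–B11, B11–B12
The largest bag has 4 vertices, giving width 3; this decomposition certifies tw(G) ≤ 3. For the lower bound: the 4 vertex sets {2,7,14}, {11}, {13}, {4,6,9,12} are disjoint, each induces a connected subgraph, and every pair is joined by at least one edge of G. Contracting each set to a single vertex therefore yields K_{4} as a minor, and since treewidth is minor-monotone, tw(G) ≥ tw(K_{4}) = 3. The upper and lower bounds meet at 3, so that is the treewidth.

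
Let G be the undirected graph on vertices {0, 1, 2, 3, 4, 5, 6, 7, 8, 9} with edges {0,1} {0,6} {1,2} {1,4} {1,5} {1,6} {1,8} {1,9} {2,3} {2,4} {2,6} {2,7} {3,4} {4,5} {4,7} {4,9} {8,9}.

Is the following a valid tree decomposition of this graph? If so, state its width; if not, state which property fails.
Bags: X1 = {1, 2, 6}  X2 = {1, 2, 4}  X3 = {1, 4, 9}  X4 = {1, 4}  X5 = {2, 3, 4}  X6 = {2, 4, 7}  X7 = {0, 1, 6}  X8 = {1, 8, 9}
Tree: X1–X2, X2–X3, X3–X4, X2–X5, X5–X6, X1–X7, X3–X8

A tree decomposition must satisfy three properties: every vertex lies in some bag; for every edge, both endpoints lie together in some bag; and for every vertex, the bags containing it form a connected subtree. Here vertex 5 appears in no bag, so the decomposition is invalid.

No — vertex 5 appears in no bag.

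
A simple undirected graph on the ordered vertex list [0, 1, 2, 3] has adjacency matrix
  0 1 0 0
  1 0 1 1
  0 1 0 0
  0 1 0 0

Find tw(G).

A width-1 tree decomposition is:
Bags: B1 = {1, 2}  B2 = {0, 1}  B3 = {1, 3}
Tree: B1–B2, B1–B3
Each bag holds 2 vertices, so the decomposition has width 1, which upper-bounds the treewidth. Since G has at least one edge (e.g. 1–2), it is not an edgeless graph, so tw(G) ≥ 1. The upper and lower bounds meet at 1, so that is the treewidth.

1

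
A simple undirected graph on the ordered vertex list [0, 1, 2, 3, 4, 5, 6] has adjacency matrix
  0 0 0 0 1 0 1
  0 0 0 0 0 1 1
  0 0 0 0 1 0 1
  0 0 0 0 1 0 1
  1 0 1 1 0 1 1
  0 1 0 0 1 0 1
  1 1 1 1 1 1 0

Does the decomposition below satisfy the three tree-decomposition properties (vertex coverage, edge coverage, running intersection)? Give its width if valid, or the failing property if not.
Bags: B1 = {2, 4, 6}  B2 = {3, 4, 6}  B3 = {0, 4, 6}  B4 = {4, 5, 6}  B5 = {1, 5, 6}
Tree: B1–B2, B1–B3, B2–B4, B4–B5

Yes; width 2.

Vertex coverage: the bags together contain {0, 1, 2, 3, 4, 5, 6}, the full vertex set. Edge coverage: each edge of G has both endpoints in at least one bag. Running intersection: for every vertex, the bags containing it form a connected subtree. All three properties hold, so this is a valid tree decomposition of width max|bag| − 1 = 2, and hence tw(G) ≤ 2.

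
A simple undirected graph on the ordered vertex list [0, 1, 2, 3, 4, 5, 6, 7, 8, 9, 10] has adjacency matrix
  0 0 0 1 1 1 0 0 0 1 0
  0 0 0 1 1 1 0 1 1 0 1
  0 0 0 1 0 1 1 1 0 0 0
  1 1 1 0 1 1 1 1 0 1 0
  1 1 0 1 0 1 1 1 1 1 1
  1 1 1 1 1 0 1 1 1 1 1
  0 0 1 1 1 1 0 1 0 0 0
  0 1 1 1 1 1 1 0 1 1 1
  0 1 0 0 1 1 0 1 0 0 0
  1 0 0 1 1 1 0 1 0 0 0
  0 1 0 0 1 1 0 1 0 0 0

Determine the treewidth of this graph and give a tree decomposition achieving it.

Each bag holds 5 vertices, so the decomposition has width 4, which upper-bounds the treewidth. For the lower bound, the 5 vertices {2, 3, 5, 6, 7} are pairwise adjacent, and any tree decomposition puts a clique entirely inside one bag — forcing width ≥ 4. Hence tw(G) = 4 exactly.

Treewidth 4.
Bags: B1 = {1, 3, 4, 5, 7}  B2 = {3, 4, 5, 6, 7}  B3 = {3, 4, 5, 7, 9}  B4 = {0, 3, 4, 5, 9}  B5 = {2, 3, 5, 6, 7}  B6 = {1, 4, 5, 7, 8}  B7 = {1, 4, 5, 7, 10}
Tree: B1–B2, B1–B3, B3–B4, B2–B5, B1–B6, B1–B7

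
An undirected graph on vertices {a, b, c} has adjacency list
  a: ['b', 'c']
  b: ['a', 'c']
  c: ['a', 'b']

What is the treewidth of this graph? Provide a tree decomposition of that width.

With just one bag of size 3, the width is 3 − 1 = 2, so tw(G) ≤ 2. Conversely, {a, b, c} is a clique of size 3, and the vertices of any clique must share a bag in every tree decomposition; so some bag has ≥ 3 vertices and tw(G) ≥ 2. Therefore the treewidth is 2.

Treewidth 2.
Bags: B1 = {a, b, c}
Tree: (single bag)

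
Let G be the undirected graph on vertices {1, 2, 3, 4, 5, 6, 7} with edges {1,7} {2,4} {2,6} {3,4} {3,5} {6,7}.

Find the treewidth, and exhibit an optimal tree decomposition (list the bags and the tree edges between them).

Every bag has size at most 2, so the width is 2 − 1 = 1 and tw(G) ≤ 1. G has an edge, so its treewidth is at least 1. Combining the bounds, tw(G) = 1.

Treewidth 1.
Bags: B1 = {1, 7}  B2 = {6, 7}  B3 = {2, 6}  B4 = {2, 4}  B5 = {3, 4}  B6 = {3, 5}
Tree: B1–B2, B2–B3, B3–B4, B4–B5, B5–B6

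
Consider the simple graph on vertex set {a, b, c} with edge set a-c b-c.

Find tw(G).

1

A width-1 tree decomposition is:
Bags: B1 = {b, c}  B2 = {a, c}
Tree: B1–B2
The largest bag has 2 vertices, giving width 1; this decomposition certifies tw(G) ≤ 1. G has an edge, so its treewidth is at least 1. Hence tw(G) = 1 exactly.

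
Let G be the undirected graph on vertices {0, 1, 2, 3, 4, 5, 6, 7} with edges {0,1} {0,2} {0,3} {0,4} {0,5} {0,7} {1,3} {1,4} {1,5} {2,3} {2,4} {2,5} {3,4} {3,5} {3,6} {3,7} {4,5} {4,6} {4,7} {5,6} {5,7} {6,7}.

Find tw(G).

4

A width-4 tree decomposition is:
Bags: B1 = {3, 4, 5, 6, 7}  B2 = {0, 3, 4, 5, 7}  B3 = {0, 2, 3, 4, 5}  B4 = {0, 1, 3, 4, 5}
Tree: B1–B2, B2–B3, B3–B4
Every bag has size at most 5, so the width is 5 − 1 = 4 and tw(G) ≤ 4. On the other hand G contains the 5-clique {0, 1, 3, 4, 5}. A clique must lie in a single bag of any decomposition, so no decomposition can have width below 4. Hence tw(G) = 4 exactly.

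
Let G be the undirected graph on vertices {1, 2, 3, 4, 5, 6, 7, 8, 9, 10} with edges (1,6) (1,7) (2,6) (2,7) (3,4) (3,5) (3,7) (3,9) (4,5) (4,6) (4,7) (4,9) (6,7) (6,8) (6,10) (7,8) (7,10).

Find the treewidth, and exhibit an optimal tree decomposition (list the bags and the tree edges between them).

The largest bag has 3 vertices, giving width 2; this decomposition certifies tw(G) ≤ 2. Conversely, {3, 4, 9} is a clique of size 3, and the vertices of any clique must share a bag in every tree decomposition; so some bag has ≥ 3 vertices and tw(G) ≥ 2. Therefore the treewidth is 2.

Treewidth 2.
Bags: B1 = {3, 4, 9}  B2 = {3, 4, 7}  B3 = {4, 6, 7}  B4 = {3, 4, 5}  B5 = {6, 7, 8}  B6 = {6, 7, 10}  B7 = {2, 6, 7}  B8 = {1, 6, 7}
Tree: B1–B2, B2–B3, B1–B4, B3–B5, B3–B6, B6–B7, B3–B8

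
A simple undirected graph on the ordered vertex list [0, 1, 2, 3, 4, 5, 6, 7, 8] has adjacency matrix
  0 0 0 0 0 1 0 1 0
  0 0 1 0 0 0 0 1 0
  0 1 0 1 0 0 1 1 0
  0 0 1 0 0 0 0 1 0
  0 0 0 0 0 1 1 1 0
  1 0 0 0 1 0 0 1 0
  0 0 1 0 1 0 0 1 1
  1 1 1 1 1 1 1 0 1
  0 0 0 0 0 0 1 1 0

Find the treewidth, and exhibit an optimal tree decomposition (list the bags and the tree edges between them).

Treewidth 2.
One such decomposition:
Bags: B1 = {4, 5, 7}  B2 = {0, 5, 7}  B3 = {4, 6, 7}  B4 = {6, 7, 8}  B5 = {2, 6, 7}  B6 = {2, 3, 7}  B7 = {1, 2, 7}
Tree: B1–B2, B1–B3, B3–B4, B4–B5, B5–B6, B5–B7

Each bag holds 3 vertices, so the decomposition has width 2, which upper-bounds the treewidth. For the lower bound, the 3 vertices {0, 5, 7} are pairwise adjacent, and any tree decomposition puts a clique entirely inside one bag — forcing width ≥ 2. Therefore the treewidth is 2.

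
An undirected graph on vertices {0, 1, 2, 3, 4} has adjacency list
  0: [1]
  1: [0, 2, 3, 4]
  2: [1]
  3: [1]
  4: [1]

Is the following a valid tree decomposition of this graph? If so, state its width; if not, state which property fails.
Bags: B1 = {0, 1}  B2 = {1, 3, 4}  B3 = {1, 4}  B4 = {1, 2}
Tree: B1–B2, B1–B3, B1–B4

A tree decomposition must satisfy three properties: every vertex lies in some bag; for every edge, both endpoints lie together in some bag; and for every vertex, the bags containing it form a connected subtree. Here bags containing vertex 4 are not connected in the tree, so the decomposition is invalid.

No — bags containing vertex 4 are not connected in the tree.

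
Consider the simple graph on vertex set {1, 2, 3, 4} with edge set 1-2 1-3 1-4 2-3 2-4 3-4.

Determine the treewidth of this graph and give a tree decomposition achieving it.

Treewidth 3.
One optimal decomposition is:
Bags: B1 = {1, 2, 3, 4}
Tree: (single bag)

With just one bag of size 4, the width is 4 − 1 = 3, so tw(G) ≤ 3. On the other hand G contains the 4-clique {1, 2, 3, 4}. A clique must lie in a single bag of any decomposition, so no decomposition can have width below 3. The upper and lower bounds meet at 3, so that is the treewidth.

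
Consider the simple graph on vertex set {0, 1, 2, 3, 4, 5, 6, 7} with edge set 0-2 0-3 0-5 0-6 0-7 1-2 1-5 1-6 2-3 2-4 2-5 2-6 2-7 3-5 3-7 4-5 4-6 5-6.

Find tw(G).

3

A width-3 tree decomposition is:
Bags: B1 = {0, 2, 3, 7}  B2 = {0, 2, 3, 5}  B3 = {0, 2, 5, 6}  B4 = {2, 4, 5, 6}  B5 = {1, 2, 5, 6}
Tree: B1–B2, B2–B3, B3–B4, B3–B5
Each bag holds 4 vertices, so the decomposition has width 3, which upper-bounds the treewidth. On the other hand G contains the 4-clique {0, 2, 3, 5}. A clique must lie in a single bag of any decomposition, so no decomposition can have width below 3. Hence tw(G) = 3 exactly.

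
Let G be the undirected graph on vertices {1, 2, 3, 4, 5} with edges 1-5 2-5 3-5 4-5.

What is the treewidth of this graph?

A width-1 tree decomposition is:
Bags: B1 = {4, 5}  B2 = {2, 5}  B3 = {1, 5}  B4 = {3, 5}
Tree: B1–B2, B1–B3, B2–B4
Each bag holds 2 vertices, so the decomposition has width 1, which upper-bounds the treewidth. Any graph with an edge has treewidth ≥ 1, and G has the edge 5–4. Hence tw(G) = 1 exactly.

1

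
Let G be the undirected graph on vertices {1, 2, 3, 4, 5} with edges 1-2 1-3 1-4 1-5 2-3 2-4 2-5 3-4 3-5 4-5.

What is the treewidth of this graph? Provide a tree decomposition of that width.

A single bag containing all 5 vertices is trivially a valid decomposition of width 4. Conversely, {1, 2, 3, 4, 5} is a clique of size 5, and the vertices of any clique must share a bag in every tree decomposition; so some bag has ≥ 5 vertices and tw(G) ≥ 4. The upper and lower bounds meet at 4, so that is the treewidth.

Treewidth 4.
One such decomposition:
Bags: B1 = {1, 2, 3, 4, 5}
Tree: (single bag)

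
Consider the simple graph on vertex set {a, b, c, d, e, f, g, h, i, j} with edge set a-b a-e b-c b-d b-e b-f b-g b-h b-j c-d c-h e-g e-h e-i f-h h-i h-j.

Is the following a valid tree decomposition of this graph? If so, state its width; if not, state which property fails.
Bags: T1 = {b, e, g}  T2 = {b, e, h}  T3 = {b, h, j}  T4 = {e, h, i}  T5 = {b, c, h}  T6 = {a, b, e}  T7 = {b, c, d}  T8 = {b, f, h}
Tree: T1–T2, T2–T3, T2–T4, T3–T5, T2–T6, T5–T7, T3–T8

Yes; width 2.

Checking the three conditions: (i) the bags cover all of {a, b, c, d, e, f, g, h, i, j}; (ii) for each edge, some bag contains both endpoints; (iii) the bags containing any fixed vertex form a subtree. All hold, so the decomposition is valid with width 3 − 1 = 2.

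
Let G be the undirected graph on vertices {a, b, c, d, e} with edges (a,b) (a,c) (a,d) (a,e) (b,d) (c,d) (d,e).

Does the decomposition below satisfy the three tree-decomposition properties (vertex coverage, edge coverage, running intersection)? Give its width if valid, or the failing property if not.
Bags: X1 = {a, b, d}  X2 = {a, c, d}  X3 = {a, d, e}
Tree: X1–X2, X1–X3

Every vertex of G appears in some bag (union = {a, b, c, d, e}); every edge is covered by a bag; and for each vertex v the set of bags containing v is connected in the bag tree. The decomposition is therefore valid. The largest bag has 3 vertices, so the width is 2.

Yes; width 2.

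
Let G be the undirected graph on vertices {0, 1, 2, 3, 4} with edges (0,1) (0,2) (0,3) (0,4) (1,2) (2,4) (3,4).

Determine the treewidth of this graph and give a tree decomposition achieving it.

Each bag holds 3 vertices, so the decomposition has width 2, which upper-bounds the treewidth. On the other hand G contains the 3-clique {0, 1, 2}. A clique must lie in a single bag of any decomposition, so no decomposition can have width below 2. The upper and lower bounds meet at 2, so that is the treewidth.

Treewidth 2.
One optimal decomposition is:
Bags: B1 = {0, 1, 2}  B2 = {0, 2, 4}  B3 = {0, 3, 4}
Tree: B1–B2, B2–B3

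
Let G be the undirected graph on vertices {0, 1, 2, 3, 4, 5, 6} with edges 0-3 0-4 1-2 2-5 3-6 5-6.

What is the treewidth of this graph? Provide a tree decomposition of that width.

Treewidth 1.
Bags: B1 = {1, 2}  B2 = {2, 5}  B3 = {5, 6}  B4 = {3, 6}  B5 = {0, 3}  B6 = {0, 4}
Tree: B1–B2, B2–B3, B3–B4, B4–B5, B5–B6

Every bag has size at most 2, so the width is 2 − 1 = 1 and tw(G) ≤ 1. Any graph with an edge has treewidth ≥ 1, and G has the edge 1–2. Combining the bounds, tw(G) = 1.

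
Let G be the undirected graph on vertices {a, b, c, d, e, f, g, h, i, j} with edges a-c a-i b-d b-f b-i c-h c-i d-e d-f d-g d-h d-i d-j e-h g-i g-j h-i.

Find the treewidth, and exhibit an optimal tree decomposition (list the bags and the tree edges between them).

Treewidth 2.
One optimal decomposition is:
Bags: B1 = {c, h, i}  B2 = {d, h, i}  B3 = {d, e, h}  B4 = {b, d, i}  B5 = {b, d, f}  B6 = {d, g, i}  B7 = {d, g, j}  B8 = {a, c, i}
Tree: B1–B2, B2–B3, B2–B4, B4–B5, B2–B6, B6–B7, B1–B8

Each bag holds 3 vertices, so the decomposition has width 2, which upper-bounds the treewidth. For the lower bound, the 3 vertices {d, g, j} are pairwise adjacent, and any tree decomposition puts a clique entirely inside one bag — forcing width ≥ 2. The upper and lower bounds meet at 2, so that is the treewidth.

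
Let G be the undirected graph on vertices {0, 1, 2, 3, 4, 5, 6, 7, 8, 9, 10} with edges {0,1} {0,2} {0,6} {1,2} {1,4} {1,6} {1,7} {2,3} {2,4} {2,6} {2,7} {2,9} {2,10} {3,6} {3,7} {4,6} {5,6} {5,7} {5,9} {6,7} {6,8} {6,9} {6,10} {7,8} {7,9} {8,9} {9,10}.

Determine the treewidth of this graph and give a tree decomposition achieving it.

Treewidth 3.
Bags: B1 = {5, 6, 7, 9}  B2 = {6, 7, 8, 9}  B3 = {2, 6, 7, 9}  B4 = {1, 2, 6, 7}  B5 = {1, 2, 4, 6}  B6 = {2, 6, 9, 10}  B7 = {0, 1, 2, 6}  B8 = {2, 3, 6, 7}
Tree: B1–B2, B1–B3, B3–B4, B4–B5, B3–B6, B5–B7, B3–B8

Every bag has size at most 4, so the width is 4 − 1 = 3 and tw(G) ≤ 3. For the lower bound, the 4 vertices {6, 7, 8, 9} are pairwise adjacent, and any tree decomposition puts a clique entirely inside one bag — forcing width ≥ 3. Hence tw(G) = 3 exactly.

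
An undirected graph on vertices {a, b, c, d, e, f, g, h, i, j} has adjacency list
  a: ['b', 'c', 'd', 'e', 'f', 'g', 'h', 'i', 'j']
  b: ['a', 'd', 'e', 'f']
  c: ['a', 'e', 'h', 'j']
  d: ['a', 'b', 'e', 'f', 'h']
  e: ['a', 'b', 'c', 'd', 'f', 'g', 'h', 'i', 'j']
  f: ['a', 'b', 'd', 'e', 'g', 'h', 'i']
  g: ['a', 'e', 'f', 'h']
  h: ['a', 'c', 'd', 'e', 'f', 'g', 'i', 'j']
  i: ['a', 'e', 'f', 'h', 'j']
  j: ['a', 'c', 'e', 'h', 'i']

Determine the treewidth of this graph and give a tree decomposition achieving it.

Each bag holds 5 vertices, so the decomposition has width 4, which upper-bounds the treewidth. For the lower bound, the 5 vertices {a, c, e, h, j} are pairwise adjacent, and any tree decomposition puts a clique entirely inside one bag — forcing width ≥ 4. Combining the bounds, tw(G) = 4.

Treewidth 4.
Bags: B1 = {a, e, h, i, j}  B2 = {a, e, f, h, i}  B3 = {a, c, e, h, j}  B4 = {a, d, e, f, h}  B5 = {a, e, f, g, h}  B6 = {a, b, d, e, f}
Tree: B1–B2, B1–B3, B2–B4, B4–B5, B4–B6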